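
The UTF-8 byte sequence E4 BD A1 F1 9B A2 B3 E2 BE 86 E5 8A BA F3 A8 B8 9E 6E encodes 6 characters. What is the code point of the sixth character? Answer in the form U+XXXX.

Offset 0: leading byte 0xE4 = 11100100 → 3-byte char #1 = E4 BD A1.
Offset 3: leading byte 0xF1 = 11110001 → 4-byte char #2 = F1 9B A2 B3.
Offset 7: leading byte 0xE2 = 11100010 → 3-byte char #3 = E2 BE 86.
Offset 10: leading byte 0xE5 = 11100101 → 3-byte char #4 = E5 8A BA.
Offset 13: leading byte 0xF3 = 11110011 → 4-byte char #5 = F3 A8 B8 9E.
Offset 17: leading byte 0x6E = 01101110 → 1-byte char #6 = 6E.
Leading byte 0x6E = 01101110 matches 0xxxxxxx → 1-byte sequence.
Byte 1: 0x6E = 01101110, payload 1101110 (7 bits).
Concatenate: 1101110 = 0x6E (7 bits → U+006E).

U+006E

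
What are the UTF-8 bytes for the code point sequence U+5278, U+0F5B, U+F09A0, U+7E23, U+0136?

E5 89 B8 E0 BD 9B F3 B0 A6 A0 E7 B8 A3 C4 B6

U+5278: 3-byte form → E5 89 B8.
U+0F5B: 3-byte form → E0 BD 9B.
U+F09A0: 4-byte form → F3 B0 A6 A0.
U+7E23: 3-byte form → E7 B8 A3.
U+0136: 2-byte form → C4 B6.
Concatenated (15 bytes): E5 89 B8 E0 BD 9B F3 B0 A6 A0 E7 B8 A3 C4 B6.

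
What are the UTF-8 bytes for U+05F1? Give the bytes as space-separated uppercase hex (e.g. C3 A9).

U+05F1 = 0x5F1 = 1521 decimal. In range U+0080–U+07FF → 2-byte form: 110xxxxx 10xxxxxx.
Binary (11 bits): 10111110001.
Split 5+6: 10111 | 110001.
Byte 1: 11010111 = 0xD7.
Byte 2: 10110001 = 0xB1.

D7 B1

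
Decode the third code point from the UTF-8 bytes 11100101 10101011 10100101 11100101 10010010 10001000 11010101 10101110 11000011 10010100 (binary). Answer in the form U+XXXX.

U+056E

Offset 0: leading byte 0xE5 = 11100101 → 3-byte char #1 = E5 AB A5.
Offset 3: leading byte 0xE5 = 11100101 → 3-byte char #2 = E5 92 88.
Offset 6: leading byte 0xD5 = 11010101 → 2-byte char #3 = D5 AE.
Leading byte 0xD5 = 11010101 matches 110xxxxx → 2-byte sequence.
Byte 1: 0xD5 = 11010101, payload 10101 (5 bits).
Byte 2: 0xAE = 10101110 (10xxxxxx ✓), payload 101110.
Concatenate: 10101101110 = 0x56E (11 bits → U+056E).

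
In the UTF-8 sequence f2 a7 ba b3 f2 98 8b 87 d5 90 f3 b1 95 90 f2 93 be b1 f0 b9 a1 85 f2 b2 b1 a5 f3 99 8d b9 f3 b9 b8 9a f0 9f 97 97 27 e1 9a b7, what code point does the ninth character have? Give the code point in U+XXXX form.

Offset 0: leading byte 0xF2 = 11110010 → 4-byte char #1 = F2 A7 BA B3.
Offset 4: leading byte 0xF2 = 11110010 → 4-byte char #2 = F2 98 8B 87.
Offset 8: leading byte 0xD5 = 11010101 → 2-byte char #3 = D5 90.
Offset 10: leading byte 0xF3 = 11110011 → 4-byte char #4 = F3 B1 95 90.
Offset 14: leading byte 0xF2 = 11110010 → 4-byte char #5 = F2 93 BE B1.
Offset 18: leading byte 0xF0 = 11110000 → 4-byte char #6 = F0 B9 A1 85.
Offset 22: leading byte 0xF2 = 11110010 → 4-byte char #7 = F2 B2 B1 A5.
Offset 26: leading byte 0xF3 = 11110011 → 4-byte char #8 = F3 99 8D B9.
Offset 30: leading byte 0xF3 = 11110011 → 4-byte char #9 = F3 B9 B8 9A.
Leading byte 0xF3 = 11110011 matches 11110xxx → 4-byte sequence.
Byte 1: 0xF3 = 11110011, payload 011 (3 bits).
Byte 2: 0xB9 = 10111001 (10xxxxxx ✓), payload 111001.
Byte 3: 0xB8 = 10111000 (10xxxxxx ✓), payload 111000.
Byte 4: 0x9A = 10011010 (10xxxxxx ✓), payload 011010.
Concatenate: 011111001111000011010 = 0xF9E1A (21 bits → U+F9E1A).

U+F9E1A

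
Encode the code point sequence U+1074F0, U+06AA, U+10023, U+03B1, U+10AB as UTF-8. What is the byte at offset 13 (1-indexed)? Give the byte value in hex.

0xE1

1-indexed offset 13 is 0-indexed offset 12.
U+1074F0 → 4-byte form F4 87 93 B0 at offsets 0–3.
U+06AA → 2-byte form DA AA at offsets 4–5.
U+10023 → 4-byte form F0 90 80 A3 at offsets 6–9.
U+03B1 → 2-byte form CE B1 at offsets 10–11.
U+10AB → 3-byte form E1 82 AB at offsets 12–14.
Offset 12 falls in char 5's range; it's byte 1 of E1 82 AB = 0xE1.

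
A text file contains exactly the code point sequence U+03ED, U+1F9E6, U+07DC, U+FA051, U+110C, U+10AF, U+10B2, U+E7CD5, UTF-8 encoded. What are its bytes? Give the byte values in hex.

U+03ED: 2-byte form → CF AD.
U+1F9E6: 4-byte form → F0 9F A7 A6.
U+07DC: 2-byte form → DF 9C.
U+FA051: 4-byte form → F3 BA 81 91.
U+110C: 3-byte form → E1 84 8C.
U+10AF: 3-byte form → E1 82 AF.
U+10B2: 3-byte form → E1 82 B2.
U+E7CD5: 4-byte form → F3 A7 B3 95.
Concatenated (25 bytes): CF AD F0 9F A7 A6 DF 9C F3 BA 81 91 E1 84 8C E1 82 AF E1 82 B2 F3 A7 B3 95.

CF AD F0 9F A7 A6 DF 9C F3 BA 81 91 E1 84 8C E1 82 AF E1 82 B2 F3 A7 B3 95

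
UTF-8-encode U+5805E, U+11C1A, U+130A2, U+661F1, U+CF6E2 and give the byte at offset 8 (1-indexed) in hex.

0x9A

1-indexed offset 8 is 0-indexed offset 7.
U+5805E → 4-byte form F1 98 81 9E at offsets 0–3.
U+11C1A → 4-byte form F0 91 B0 9A at offsets 4–7.
Offset 7 falls in char 2's range; it's byte 4 of F0 91 B0 9A = 0x9A.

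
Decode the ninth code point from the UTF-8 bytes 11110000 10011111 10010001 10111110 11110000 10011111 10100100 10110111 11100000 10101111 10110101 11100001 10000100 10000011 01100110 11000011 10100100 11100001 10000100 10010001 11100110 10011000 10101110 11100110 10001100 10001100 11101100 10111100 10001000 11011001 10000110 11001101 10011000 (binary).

Offset 0: leading byte 0xF0 = 11110000 → 4-byte char #1 = F0 9F 91 BE.
Offset 4: leading byte 0xF0 = 11110000 → 4-byte char #2 = F0 9F A4 B7.
Offset 8: leading byte 0xE0 = 11100000 → 3-byte char #3 = E0 AF B5.
Offset 11: leading byte 0xE1 = 11100001 → 3-byte char #4 = E1 84 83.
Offset 14: leading byte 0x66 = 01100110 → 1-byte char #5 = 66.
Offset 15: leading byte 0xC3 = 11000011 → 2-byte char #6 = C3 A4.
Offset 17: leading byte 0xE1 = 11100001 → 3-byte char #7 = E1 84 91.
Offset 20: leading byte 0xE6 = 11100110 → 3-byte char #8 = E6 98 AE.
Offset 23: leading byte 0xE6 = 11100110 → 3-byte char #9 = E6 8C 8C.
Leading byte 0xE6 = 11100110 matches 1110xxxx → 3-byte sequence.
Byte 1: 0xE6 = 11100110, payload 0110 (4 bits).
Byte 2: 0x8C = 10001100 (10xxxxxx ✓), payload 001100.
Byte 3: 0x8C = 10001100 (10xxxxxx ✓), payload 001100.
Concatenate: 0110001100001100 = 0x630C (16 bits → U+630C).

U+630C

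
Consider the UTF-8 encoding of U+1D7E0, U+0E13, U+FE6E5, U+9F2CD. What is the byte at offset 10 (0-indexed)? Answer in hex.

0xA5

U+1D7E0 → 4-byte form F0 9D 9F A0 at offsets 0–3.
U+0E13 → 3-byte form E0 B8 93 at offsets 4–6.
U+FE6E5 → 4-byte form F3 BE 9B A5 at offsets 7–10.
Offset 10 falls in char 3's range; it's byte 4 of F3 BE 9B A5 = 0xA5.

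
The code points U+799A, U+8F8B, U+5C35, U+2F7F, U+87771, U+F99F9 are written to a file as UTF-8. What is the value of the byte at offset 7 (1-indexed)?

1-indexed offset 7 is 0-indexed offset 6.
U+799A → 3-byte form E7 A6 9A at offsets 0–2.
U+8F8B → 3-byte form E8 BE 8B at offsets 3–5.
U+5C35 → 3-byte form E5 B0 B5 at offsets 6–8.
Offset 6 falls in char 3's range; it's byte 1 of E5 B0 B5 = 0xE5.

0xE5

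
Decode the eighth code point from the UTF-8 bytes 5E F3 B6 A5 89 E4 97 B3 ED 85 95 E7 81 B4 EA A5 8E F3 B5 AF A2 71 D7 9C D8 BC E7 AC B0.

U+0071

Offset 0: leading byte 0x5E = 01011110 → 1-byte char #1 = 5E.
Offset 1: leading byte 0xF3 = 11110011 → 4-byte char #2 = F3 B6 A5 89.
Offset 5: leading byte 0xE4 = 11100100 → 3-byte char #3 = E4 97 B3.
Offset 8: leading byte 0xED = 11101101 → 3-byte char #4 = ED 85 95.
Offset 11: leading byte 0xE7 = 11100111 → 3-byte char #5 = E7 81 B4.
Offset 14: leading byte 0xEA = 11101010 → 3-byte char #6 = EA A5 8E.
Offset 17: leading byte 0xF3 = 11110011 → 4-byte char #7 = F3 B5 AF A2.
Offset 21: leading byte 0x71 = 01110001 → 1-byte char #8 = 71.
Leading byte 0x71 = 01110001 matches 0xxxxxxx → 1-byte sequence.
Byte 1: 0x71 = 01110001, payload 1110001 (7 bits).
Concatenate: 1110001 = 0x71 (7 bits → U+0071).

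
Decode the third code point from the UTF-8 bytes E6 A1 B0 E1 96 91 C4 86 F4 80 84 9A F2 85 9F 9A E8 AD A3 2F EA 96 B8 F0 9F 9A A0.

U+0106

Offset 0: leading byte 0xE6 = 11100110 → 3-byte char #1 = E6 A1 B0.
Offset 3: leading byte 0xE1 = 11100001 → 3-byte char #2 = E1 96 91.
Offset 6: leading byte 0xC4 = 11000100 → 2-byte char #3 = C4 86.
Leading byte 0xC4 = 11000100 matches 110xxxxx → 2-byte sequence.
Byte 1: 0xC4 = 11000100, payload 00100 (5 bits).
Byte 2: 0x86 = 10000110 (10xxxxxx ✓), payload 000110.
Concatenate: 00100000110 = 0x106 (11 bits → U+0106).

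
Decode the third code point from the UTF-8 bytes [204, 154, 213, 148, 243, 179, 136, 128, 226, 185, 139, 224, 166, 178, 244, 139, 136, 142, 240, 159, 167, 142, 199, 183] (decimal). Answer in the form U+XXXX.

U+F3200

Offset 0: leading byte 0xCC = 11001100 → 2-byte char #1 = CC 9A.
Offset 2: leading byte 0xD5 = 11010101 → 2-byte char #2 = D5 94.
Offset 4: leading byte 0xF3 = 11110011 → 4-byte char #3 = F3 B3 88 80.
Leading byte 0xF3 = 11110011 matches 11110xxx → 4-byte sequence.
Byte 1: 0xF3 = 11110011, payload 011 (3 bits).
Byte 2: 0xB3 = 10110011 (10xxxxxx ✓), payload 110011.
Byte 3: 0x88 = 10001000 (10xxxxxx ✓), payload 001000.
Byte 4: 0x80 = 10000000 (10xxxxxx ✓), payload 000000.
Concatenate: 011110011001000000000 = 0xF3200 (21 bits → U+F3200).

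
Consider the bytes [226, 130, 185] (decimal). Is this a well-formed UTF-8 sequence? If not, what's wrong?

valid

Leading byte 0xE2 = 11100010 → 3-byte form.
Continuation bytes 0x82=10000010, 0xB9=10111001 all match 10xxxxxx.
Decoded value 0x20B9 is ≥ 0x800 (shortest form) and not a surrogate.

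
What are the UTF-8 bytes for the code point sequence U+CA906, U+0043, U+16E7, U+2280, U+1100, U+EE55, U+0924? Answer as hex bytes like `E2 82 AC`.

U+CA906: 4-byte form → F3 8A A4 86.
U+0043: 1-byte form → 43.
U+16E7: 3-byte form → E1 9B A7.
U+2280: 3-byte form → E2 8A 80.
U+1100: 3-byte form → E1 84 80.
U+EE55: 3-byte form → EE B9 95.
U+0924: 3-byte form → E0 A4 A4.
Concatenated (20 bytes): F3 8A A4 86 43 E1 9B A7 E2 8A 80 E1 84 80 EE B9 95 E0 A4 A4.

F3 8A A4 86 43 E1 9B A7 E2 8A 80 E1 84 80 EE B9 95 E0 A4 A4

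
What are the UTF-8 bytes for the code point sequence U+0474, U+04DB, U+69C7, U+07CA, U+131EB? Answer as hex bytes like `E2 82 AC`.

U+0474: 2-byte form → D1 B4.
U+04DB: 2-byte form → D3 9B.
U+69C7: 3-byte form → E6 A7 87.
U+07CA: 2-byte form → DF 8A.
U+131EB: 4-byte form → F0 93 87 AB.
Concatenated (13 bytes): D1 B4 D3 9B E6 A7 87 DF 8A F0 93 87 AB.

D1 B4 D3 9B E6 A7 87 DF 8A F0 93 87 AB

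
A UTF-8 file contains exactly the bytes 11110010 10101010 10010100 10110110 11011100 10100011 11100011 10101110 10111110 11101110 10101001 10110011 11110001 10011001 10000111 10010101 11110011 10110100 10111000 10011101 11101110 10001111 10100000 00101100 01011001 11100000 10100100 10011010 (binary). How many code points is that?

10

Byte at offset 0: 0xF2 = 11110010 → 4-byte char (#1). Advance 4.
Byte at offset 4: 0xDC = 11011100 → 2-byte char (#2). Advance 2.
Byte at offset 6: 0xE3 = 11100011 → 3-byte char (#3). Advance 3.
Byte at offset 9: 0xEE = 11101110 → 3-byte char (#4). Advance 3.
Byte at offset 12: 0xF1 = 11110001 → 4-byte char (#5). Advance 4.
Byte at offset 16: 0xF3 = 11110011 → 4-byte char (#6). Advance 4.
Byte at offset 20: 0xEE = 11101110 → 3-byte char (#7). Advance 3.
Byte at offset 23: 0x2C = 00101100 → 1-byte char (#8). Advance 1.
Byte at offset 24: 0x59 = 01011001 → 1-byte char (#9). Advance 1.
Byte at offset 25: 0xE0 = 11100000 → 3-byte char (#10). Advance 3.
Reached end at offset 28 after 10 code points.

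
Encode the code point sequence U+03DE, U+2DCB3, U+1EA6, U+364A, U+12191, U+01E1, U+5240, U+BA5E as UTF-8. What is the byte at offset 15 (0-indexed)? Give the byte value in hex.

0x91

U+03DE → 2-byte form CF 9E at offsets 0–1.
U+2DCB3 → 4-byte form F0 AD B2 B3 at offsets 2–5.
U+1EA6 → 3-byte form E1 BA A6 at offsets 6–8.
U+364A → 3-byte form E3 99 8A at offsets 9–11.
U+12191 → 4-byte form F0 92 86 91 at offsets 12–15.
Offset 15 falls in char 5's range; it's byte 4 of F0 92 86 91 = 0x91.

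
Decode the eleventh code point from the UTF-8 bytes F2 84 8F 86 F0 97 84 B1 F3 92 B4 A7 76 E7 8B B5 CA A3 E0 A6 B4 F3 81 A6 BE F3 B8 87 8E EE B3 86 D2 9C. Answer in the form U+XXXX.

Offset 0: leading byte 0xF2 = 11110010 → 4-byte char #1 = F2 84 8F 86.
Offset 4: leading byte 0xF0 = 11110000 → 4-byte char #2 = F0 97 84 B1.
Offset 8: leading byte 0xF3 = 11110011 → 4-byte char #3 = F3 92 B4 A7.
Offset 12: leading byte 0x76 = 01110110 → 1-byte char #4 = 76.
Offset 13: leading byte 0xE7 = 11100111 → 3-byte char #5 = E7 8B B5.
Offset 16: leading byte 0xCA = 11001010 → 2-byte char #6 = CA A3.
Offset 18: leading byte 0xE0 = 11100000 → 3-byte char #7 = E0 A6 B4.
Offset 21: leading byte 0xF3 = 11110011 → 4-byte char #8 = F3 81 A6 BE.
Offset 25: leading byte 0xF3 = 11110011 → 4-byte char #9 = F3 B8 87 8E.
Offset 29: leading byte 0xEE = 11101110 → 3-byte char #10 = EE B3 86.
Offset 32: leading byte 0xD2 = 11010010 → 2-byte char #11 = D2 9C.
Leading byte 0xD2 = 11010010 matches 110xxxxx → 2-byte sequence.
Byte 1: 0xD2 = 11010010, payload 10010 (5 bits).
Byte 2: 0x9C = 10011100 (10xxxxxx ✓), payload 011100.
Concatenate: 10010011100 = 0x49C (11 bits → U+049C).

U+049C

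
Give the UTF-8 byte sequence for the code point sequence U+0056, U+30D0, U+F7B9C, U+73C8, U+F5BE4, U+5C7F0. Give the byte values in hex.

56 E3 83 90 F3 B7 AE 9C E7 8F 88 F3 B5 AF A4 F1 9C 9F B0

U+0056: 1-byte form → 56.
U+30D0: 3-byte form → E3 83 90.
U+F7B9C: 4-byte form → F3 B7 AE 9C.
U+73C8: 3-byte form → E7 8F 88.
U+F5BE4: 4-byte form → F3 B5 AF A4.
U+5C7F0: 4-byte form → F1 9C 9F B0.
Concatenated (19 bytes): 56 E3 83 90 F3 B7 AE 9C E7 8F 88 F3 B5 AF A4 F1 9C 9F B0.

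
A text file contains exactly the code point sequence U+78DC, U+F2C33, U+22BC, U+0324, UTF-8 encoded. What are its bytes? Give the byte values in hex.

E7 A3 9C F3 B2 B0 B3 E2 8A BC CC A4

U+78DC: 3-byte form → E7 A3 9C.
U+F2C33: 4-byte form → F3 B2 B0 B3.
U+22BC: 3-byte form → E2 8A BC.
U+0324: 2-byte form → CC A4.
Concatenated (12 bytes): E7 A3 9C F3 B2 B0 B3 E2 8A BC CC A4.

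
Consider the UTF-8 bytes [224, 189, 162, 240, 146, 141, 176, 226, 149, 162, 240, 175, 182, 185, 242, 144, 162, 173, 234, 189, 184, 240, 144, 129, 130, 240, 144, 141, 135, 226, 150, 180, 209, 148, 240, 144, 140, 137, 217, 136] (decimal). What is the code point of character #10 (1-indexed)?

U+0454

Offset 0: leading byte 0xE0 = 11100000 → 3-byte char #1 = E0 BD A2.
Offset 3: leading byte 0xF0 = 11110000 → 4-byte char #2 = F0 92 8D B0.
Offset 7: leading byte 0xE2 = 11100010 → 3-byte char #3 = E2 95 A2.
Offset 10: leading byte 0xF0 = 11110000 → 4-byte char #4 = F0 AF B6 B9.
Offset 14: leading byte 0xF2 = 11110010 → 4-byte char #5 = F2 90 A2 AD.
Offset 18: leading byte 0xEA = 11101010 → 3-byte char #6 = EA BD B8.
Offset 21: leading byte 0xF0 = 11110000 → 4-byte char #7 = F0 90 81 82.
Offset 25: leading byte 0xF0 = 11110000 → 4-byte char #8 = F0 90 8D 87.
Offset 29: leading byte 0xE2 = 11100010 → 3-byte char #9 = E2 96 B4.
Offset 32: leading byte 0xD1 = 11010001 → 2-byte char #10 = D1 94.
Leading byte 0xD1 = 11010001 matches 110xxxxx → 2-byte sequence.
Byte 1: 0xD1 = 11010001, payload 10001 (5 bits).
Byte 2: 0x94 = 10010100 (10xxxxxx ✓), payload 010100.
Concatenate: 10001010100 = 0x454 (11 bits → U+0454).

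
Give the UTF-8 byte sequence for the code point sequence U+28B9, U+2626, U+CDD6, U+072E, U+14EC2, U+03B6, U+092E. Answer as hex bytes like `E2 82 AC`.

U+28B9: 3-byte form → E2 A2 B9.
U+2626: 3-byte form → E2 98 A6.
U+CDD6: 3-byte form → EC B7 96.
U+072E: 2-byte form → DC AE.
U+14EC2: 4-byte form → F0 94 BB 82.
U+03B6: 2-byte form → CE B6.
U+092E: 3-byte form → E0 A4 AE.
Concatenated (20 bytes): E2 A2 B9 E2 98 A6 EC B7 96 DC AE F0 94 BB 82 CE B6 E0 A4 AE.

E2 A2 B9 E2 98 A6 EC B7 96 DC AE F0 94 BB 82 CE B6 E0 A4 AE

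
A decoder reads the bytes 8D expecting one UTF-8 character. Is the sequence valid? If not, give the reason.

invalid (continuation byte with no leading byte)

Byte 0x8D = 10001101 has the form 10xxxxxx — a continuation byte — but there is no preceding leading byte.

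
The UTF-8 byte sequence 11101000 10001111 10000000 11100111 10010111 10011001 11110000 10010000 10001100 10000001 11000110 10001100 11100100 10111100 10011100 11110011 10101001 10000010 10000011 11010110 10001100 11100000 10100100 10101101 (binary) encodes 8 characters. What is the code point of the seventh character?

Offset 0: leading byte 0xE8 = 11101000 → 3-byte char #1 = E8 8F 80.
Offset 3: leading byte 0xE7 = 11100111 → 3-byte char #2 = E7 97 99.
Offset 6: leading byte 0xF0 = 11110000 → 4-byte char #3 = F0 90 8C 81.
Offset 10: leading byte 0xC6 = 11000110 → 2-byte char #4 = C6 8C.
Offset 12: leading byte 0xE4 = 11100100 → 3-byte char #5 = E4 BC 9C.
Offset 15: leading byte 0xF3 = 11110011 → 4-byte char #6 = F3 A9 82 83.
Offset 19: leading byte 0xD6 = 11010110 → 2-byte char #7 = D6 8C.
Leading byte 0xD6 = 11010110 matches 110xxxxx → 2-byte sequence.
Byte 1: 0xD6 = 11010110, payload 10110 (5 bits).
Byte 2: 0x8C = 10001100 (10xxxxxx ✓), payload 001100.
Concatenate: 10110001100 = 0x58C (11 bits → U+058C).

U+058C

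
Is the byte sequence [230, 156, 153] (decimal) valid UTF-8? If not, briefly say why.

valid

Leading byte 0xE6 = 11100110 → 3-byte form.
Continuation bytes 0x9C=10011100, 0x99=10011001 all match 10xxxxxx.
Decoded value 0x6719 is ≥ 0x800 (shortest form) and not a surrogate.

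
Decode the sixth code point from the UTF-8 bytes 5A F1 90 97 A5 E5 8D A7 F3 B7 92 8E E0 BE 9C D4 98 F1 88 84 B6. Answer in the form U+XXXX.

U+0518

Offset 0: leading byte 0x5A = 01011010 → 1-byte char #1 = 5A.
Offset 1: leading byte 0xF1 = 11110001 → 4-byte char #2 = F1 90 97 A5.
Offset 5: leading byte 0xE5 = 11100101 → 3-byte char #3 = E5 8D A7.
Offset 8: leading byte 0xF3 = 11110011 → 4-byte char #4 = F3 B7 92 8E.
Offset 12: leading byte 0xE0 = 11100000 → 3-byte char #5 = E0 BE 9C.
Offset 15: leading byte 0xD4 = 11010100 → 2-byte char #6 = D4 98.
Leading byte 0xD4 = 11010100 matches 110xxxxx → 2-byte sequence.
Byte 1: 0xD4 = 11010100, payload 10100 (5 bits).
Byte 2: 0x98 = 10011000 (10xxxxxx ✓), payload 011000.
Concatenate: 10100011000 = 0x518 (11 bits → U+0518).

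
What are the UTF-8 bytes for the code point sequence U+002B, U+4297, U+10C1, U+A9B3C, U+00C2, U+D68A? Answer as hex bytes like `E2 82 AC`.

2B E4 8A 97 E1 83 81 F2 A9 AC BC C3 82 ED 9A 8A

U+002B: 1-byte form → 2B.
U+4297: 3-byte form → E4 8A 97.
U+10C1: 3-byte form → E1 83 81.
U+A9B3C: 4-byte form → F2 A9 AC BC.
U+00C2: 2-byte form → C3 82.
U+D68A: 3-byte form → ED 9A 8A.
Concatenated (16 bytes): 2B E4 8A 97 E1 83 81 F2 A9 AC BC C3 82 ED 9A 8A.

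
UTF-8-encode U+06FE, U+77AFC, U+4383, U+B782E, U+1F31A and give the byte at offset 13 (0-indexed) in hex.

U+06FE → 2-byte form DB BE at offsets 0–1.
U+77AFC → 4-byte form F1 B7 AB BC at offsets 2–5.
U+4383 → 3-byte form E4 8E 83 at offsets 6–8.
U+B782E → 4-byte form F2 B7 A0 AE at offsets 9–12.
U+1F31A → 4-byte form F0 9F 8C 9A at offsets 13–16.
Offset 13 falls in char 5's range; it's byte 1 of F0 9F 8C 9A = 0xF0.

0xF0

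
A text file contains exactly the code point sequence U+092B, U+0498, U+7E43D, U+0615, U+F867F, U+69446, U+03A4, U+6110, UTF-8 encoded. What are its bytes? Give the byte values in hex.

U+092B: 3-byte form → E0 A4 AB.
U+0498: 2-byte form → D2 98.
U+7E43D: 4-byte form → F1 BE 90 BD.
U+0615: 2-byte form → D8 95.
U+F867F: 4-byte form → F3 B8 99 BF.
U+69446: 4-byte form → F1 A9 91 86.
U+03A4: 2-byte form → CE A4.
U+6110: 3-byte form → E6 84 90.
Concatenated (24 bytes): E0 A4 AB D2 98 F1 BE 90 BD D8 95 F3 B8 99 BF F1 A9 91 86 CE A4 E6 84 90.

E0 A4 AB D2 98 F1 BE 90 BD D8 95 F3 B8 99 BF F1 A9 91 86 CE A4 E6 84 90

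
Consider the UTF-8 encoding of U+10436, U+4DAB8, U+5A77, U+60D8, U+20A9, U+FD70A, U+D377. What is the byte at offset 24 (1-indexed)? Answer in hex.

1-indexed offset 24 is 0-indexed offset 23.
U+10436 → 4-byte form F0 90 90 B6 at offsets 0–3.
U+4DAB8 → 4-byte form F1 8D AA B8 at offsets 4–7.
U+5A77 → 3-byte form E5 A9 B7 at offsets 8–10.
U+60D8 → 3-byte form E6 83 98 at offsets 11–13.
U+20A9 → 3-byte form E2 82 A9 at offsets 14–16.
U+FD70A → 4-byte form F3 BD 9C 8A at offsets 17–20.
U+D377 → 3-byte form ED 8D B7 at offsets 21–23.
Offset 23 falls in char 7's range; it's byte 3 of ED 8D B7 = 0xB7.

0xB7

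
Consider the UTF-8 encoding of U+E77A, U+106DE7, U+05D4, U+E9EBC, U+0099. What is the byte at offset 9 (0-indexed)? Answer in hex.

0xF3

U+E77A → 3-byte form EE 9D BA at offsets 0–2.
U+106DE7 → 4-byte form F4 86 B7 A7 at offsets 3–6.
U+05D4 → 2-byte form D7 94 at offsets 7–8.
U+E9EBC → 4-byte form F3 A9 BA BC at offsets 9–12.
Offset 9 falls in char 4's range; it's byte 1 of F3 A9 BA BC = 0xF3.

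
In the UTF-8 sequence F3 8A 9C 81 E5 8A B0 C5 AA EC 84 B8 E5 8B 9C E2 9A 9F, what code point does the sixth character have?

U+269F

Offset 0: leading byte 0xF3 = 11110011 → 4-byte char #1 = F3 8A 9C 81.
Offset 4: leading byte 0xE5 = 11100101 → 3-byte char #2 = E5 8A B0.
Offset 7: leading byte 0xC5 = 11000101 → 2-byte char #3 = C5 AA.
Offset 9: leading byte 0xEC = 11101100 → 3-byte char #4 = EC 84 B8.
Offset 12: leading byte 0xE5 = 11100101 → 3-byte char #5 = E5 8B 9C.
Offset 15: leading byte 0xE2 = 11100010 → 3-byte char #6 = E2 9A 9F.
Leading byte 0xE2 = 11100010 matches 1110xxxx → 3-byte sequence.
Byte 1: 0xE2 = 11100010, payload 0010 (4 bits).
Byte 2: 0x9A = 10011010 (10xxxxxx ✓), payload 011010.
Byte 3: 0x9F = 10011111 (10xxxxxx ✓), payload 011111.
Concatenate: 0010011010011111 = 0x269F (16 bits → U+269F).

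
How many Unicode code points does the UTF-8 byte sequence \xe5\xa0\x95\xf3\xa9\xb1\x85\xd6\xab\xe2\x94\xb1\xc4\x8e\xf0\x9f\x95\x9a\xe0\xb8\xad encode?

7

Byte at offset 0: 0xE5 = 11100101 → 3-byte char (#1). Advance 3.
Byte at offset 3: 0xF3 = 11110011 → 4-byte char (#2). Advance 4.
Byte at offset 7: 0xD6 = 11010110 → 2-byte char (#3). Advance 2.
Byte at offset 9: 0xE2 = 11100010 → 3-byte char (#4). Advance 3.
Byte at offset 12: 0xC4 = 11000100 → 2-byte char (#5). Advance 2.
Byte at offset 14: 0xF0 = 11110000 → 4-byte char (#6). Advance 4.
Byte at offset 18: 0xE0 = 11100000 → 3-byte char (#7). Advance 3.
Reached end at offset 21 after 7 code points.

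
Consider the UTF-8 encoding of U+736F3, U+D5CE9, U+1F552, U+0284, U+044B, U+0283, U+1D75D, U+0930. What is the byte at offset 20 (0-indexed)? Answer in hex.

U+736F3 → 4-byte form F1 B3 9B B3 at offsets 0–3.
U+D5CE9 → 4-byte form F3 95 B3 A9 at offsets 4–7.
U+1F552 → 4-byte form F0 9F 95 92 at offsets 8–11.
U+0284 → 2-byte form CA 84 at offsets 12–13.
U+044B → 2-byte form D1 8B at offsets 14–15.
U+0283 → 2-byte form CA 83 at offsets 16–17.
U+1D75D → 4-byte form F0 9D 9D 9D at offsets 18–21.
Offset 20 falls in char 7's range; it's byte 3 of F0 9D 9D 9D = 0x9D.

0x9D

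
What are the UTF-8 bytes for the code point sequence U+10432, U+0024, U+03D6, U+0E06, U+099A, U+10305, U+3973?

U+10432: 4-byte form → F0 90 90 B2.
U+0024: 1-byte form → 24.
U+03D6: 2-byte form → CF 96.
U+0E06: 3-byte form → E0 B8 86.
U+099A: 3-byte form → E0 A6 9A.
U+10305: 4-byte form → F0 90 8C 85.
U+3973: 3-byte form → E3 A5 B3.
Concatenated (20 bytes): F0 90 90 B2 24 CF 96 E0 B8 86 E0 A6 9A F0 90 8C 85 E3 A5 B3.

F0 90 90 B2 24 CF 96 E0 B8 86 E0 A6 9A F0 90 8C 85 E3 A5 B3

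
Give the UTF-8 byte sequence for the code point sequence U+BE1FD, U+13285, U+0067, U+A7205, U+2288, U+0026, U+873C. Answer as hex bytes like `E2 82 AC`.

U+BE1FD: 4-byte form → F2 BE 87 BD.
U+13285: 4-byte form → F0 93 8A 85.
U+0067: 1-byte form → 67.
U+A7205: 4-byte form → F2 A7 88 85.
U+2288: 3-byte form → E2 8A 88.
U+0026: 1-byte form → 26.
U+873C: 3-byte form → E8 9C BC.
Concatenated (20 bytes): F2 BE 87 BD F0 93 8A 85 67 F2 A7 88 85 E2 8A 88 26 E8 9C BC.

F2 BE 87 BD F0 93 8A 85 67 F2 A7 88 85 E2 8A 88 26 E8 9C BC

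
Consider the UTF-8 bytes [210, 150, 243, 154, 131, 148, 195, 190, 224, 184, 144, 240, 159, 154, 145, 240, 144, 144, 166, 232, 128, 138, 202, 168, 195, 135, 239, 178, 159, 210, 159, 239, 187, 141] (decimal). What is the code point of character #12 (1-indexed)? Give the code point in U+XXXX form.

Offset 0: leading byte 0xD2 = 11010010 → 2-byte char #1 = D2 96.
Offset 2: leading byte 0xF3 = 11110011 → 4-byte char #2 = F3 9A 83 94.
Offset 6: leading byte 0xC3 = 11000011 → 2-byte char #3 = C3 BE.
Offset 8: leading byte 0xE0 = 11100000 → 3-byte char #4 = E0 B8 90.
Offset 11: leading byte 0xF0 = 11110000 → 4-byte char #5 = F0 9F 9A 91.
Offset 15: leading byte 0xF0 = 11110000 → 4-byte char #6 = F0 90 90 A6.
Offset 19: leading byte 0xE8 = 11101000 → 3-byte char #7 = E8 80 8A.
Offset 22: leading byte 0xCA = 11001010 → 2-byte char #8 = CA A8.
Offset 24: leading byte 0xC3 = 11000011 → 2-byte char #9 = C3 87.
Offset 26: leading byte 0xEF = 11101111 → 3-byte char #10 = EF B2 9F.
Offset 29: leading byte 0xD2 = 11010010 → 2-byte char #11 = D2 9F.
Offset 31: leading byte 0xEF = 11101111 → 3-byte char #12 = EF BB 8D.
Leading byte 0xEF = 11101111 matches 1110xxxx → 3-byte sequence.
Byte 1: 0xEF = 11101111, payload 1111 (4 bits).
Byte 2: 0xBB = 10111011 (10xxxxxx ✓), payload 111011.
Byte 3: 0x8D = 10001101 (10xxxxxx ✓), payload 001101.
Concatenate: 1111111011001101 = 0xFECD (16 bits → U+FECD).

U+FECD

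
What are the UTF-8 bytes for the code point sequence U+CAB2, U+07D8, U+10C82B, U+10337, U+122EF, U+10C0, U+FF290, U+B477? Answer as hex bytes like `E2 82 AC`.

EC AA B2 DF 98 F4 8C A0 AB F0 90 8C B7 F0 92 8B AF E1 83 80 F3 BF 8A 90 EB 91 B7

U+CAB2: 3-byte form → EC AA B2.
U+07D8: 2-byte form → DF 98.
U+10C82B: 4-byte form → F4 8C A0 AB.
U+10337: 4-byte form → F0 90 8C B7.
U+122EF: 4-byte form → F0 92 8B AF.
U+10C0: 3-byte form → E1 83 80.
U+FF290: 4-byte form → F3 BF 8A 90.
U+B477: 3-byte form → EB 91 B7.
Concatenated (27 bytes): EC AA B2 DF 98 F4 8C A0 AB F0 90 8C B7 F0 92 8B AF E1 83 80 F3 BF 8A 90 EB 91 B7.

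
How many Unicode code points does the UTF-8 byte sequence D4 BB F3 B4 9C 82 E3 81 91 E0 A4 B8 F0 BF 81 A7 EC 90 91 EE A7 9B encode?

7

Byte at offset 0: 0xD4 = 11010100 → 2-byte char (#1). Advance 2.
Byte at offset 2: 0xF3 = 11110011 → 4-byte char (#2). Advance 4.
Byte at offset 6: 0xE3 = 11100011 → 3-byte char (#3). Advance 3.
Byte at offset 9: 0xE0 = 11100000 → 3-byte char (#4). Advance 3.
Byte at offset 12: 0xF0 = 11110000 → 4-byte char (#5). Advance 4.
Byte at offset 16: 0xEC = 11101100 → 3-byte char (#6). Advance 3.
Byte at offset 19: 0xEE = 11101110 → 3-byte char (#7). Advance 3.
Reached end at offset 22 after 7 code points.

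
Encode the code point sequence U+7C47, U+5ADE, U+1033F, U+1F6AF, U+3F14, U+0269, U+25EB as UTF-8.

U+7C47: 3-byte form → E7 B1 87.
U+5ADE: 3-byte form → E5 AB 9E.
U+1033F: 4-byte form → F0 90 8C BF.
U+1F6AF: 4-byte form → F0 9F 9A AF.
U+3F14: 3-byte form → E3 BC 94.
U+0269: 2-byte form → C9 A9.
U+25EB: 3-byte form → E2 97 AB.
Concatenated (22 bytes): E7 B1 87 E5 AB 9E F0 90 8C BF F0 9F 9A AF E3 BC 94 C9 A9 E2 97 AB.

E7 B1 87 E5 AB 9E F0 90 8C BF F0 9F 9A AF E3 BC 94 C9 A9 E2 97 AB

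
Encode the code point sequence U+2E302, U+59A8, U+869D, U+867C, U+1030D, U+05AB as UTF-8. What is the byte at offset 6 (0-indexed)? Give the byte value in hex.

0xA8

U+2E302 → 4-byte form F0 AE 8C 82 at offsets 0–3.
U+59A8 → 3-byte form E5 A6 A8 at offsets 4–6.
Offset 6 falls in char 2's range; it's byte 3 of E5 A6 A8 = 0xA8.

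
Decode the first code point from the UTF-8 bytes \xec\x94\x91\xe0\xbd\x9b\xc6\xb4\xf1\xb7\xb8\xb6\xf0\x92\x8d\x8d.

Offset 0: leading byte 0xEC = 11101100 → 3-byte char #1 = EC 94 91.
Leading byte 0xEC = 11101100 matches 1110xxxx → 3-byte sequence.
Byte 1: 0xEC = 11101100, payload 1100 (4 bits).
Byte 2: 0x94 = 10010100 (10xxxxxx ✓), payload 010100.
Byte 3: 0x91 = 10010001 (10xxxxxx ✓), payload 010001.
Concatenate: 1100010100010001 = 0xC511 (16 bits → U+C511).

U+C511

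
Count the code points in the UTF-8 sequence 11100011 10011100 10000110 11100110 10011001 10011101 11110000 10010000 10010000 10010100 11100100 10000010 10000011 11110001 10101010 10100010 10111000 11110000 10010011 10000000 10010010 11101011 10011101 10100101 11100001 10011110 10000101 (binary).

Byte at offset 0: 0xE3 = 11100011 → 3-byte char (#1). Advance 3.
Byte at offset 3: 0xE6 = 11100110 → 3-byte char (#2). Advance 3.
Byte at offset 6: 0xF0 = 11110000 → 4-byte char (#3). Advance 4.
Byte at offset 10: 0xE4 = 11100100 → 3-byte char (#4). Advance 3.
Byte at offset 13: 0xF1 = 11110001 → 4-byte char (#5). Advance 4.
Byte at offset 17: 0xF0 = 11110000 → 4-byte char (#6). Advance 4.
Byte at offset 21: 0xEB = 11101011 → 3-byte char (#7). Advance 3.
Byte at offset 24: 0xE1 = 11100001 → 3-byte char (#8). Advance 3.
Reached end at offset 27 after 8 code points.

8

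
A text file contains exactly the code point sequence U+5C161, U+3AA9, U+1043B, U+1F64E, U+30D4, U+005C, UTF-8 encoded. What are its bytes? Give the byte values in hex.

F1 9C 85 A1 E3 AA A9 F0 90 90 BB F0 9F 99 8E E3 83 94 5C

U+5C161: 4-byte form → F1 9C 85 A1.
U+3AA9: 3-byte form → E3 AA A9.
U+1043B: 4-byte form → F0 90 90 BB.
U+1F64E: 4-byte form → F0 9F 99 8E.
U+30D4: 3-byte form → E3 83 94.
U+005C: 1-byte form → 5C.
Concatenated (19 bytes): F1 9C 85 A1 E3 AA A9 F0 90 90 BB F0 9F 99 8E E3 83 94 5C.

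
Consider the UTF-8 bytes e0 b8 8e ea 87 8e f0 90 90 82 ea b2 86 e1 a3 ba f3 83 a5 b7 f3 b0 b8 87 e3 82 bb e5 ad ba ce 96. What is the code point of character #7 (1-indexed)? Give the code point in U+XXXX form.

U+F0E07

Offset 0: leading byte 0xE0 = 11100000 → 3-byte char #1 = E0 B8 8E.
Offset 3: leading byte 0xEA = 11101010 → 3-byte char #2 = EA 87 8E.
Offset 6: leading byte 0xF0 = 11110000 → 4-byte char #3 = F0 90 90 82.
Offset 10: leading byte 0xEA = 11101010 → 3-byte char #4 = EA B2 86.
Offset 13: leading byte 0xE1 = 11100001 → 3-byte char #5 = E1 A3 BA.
Offset 16: leading byte 0xF3 = 11110011 → 4-byte char #6 = F3 83 A5 B7.
Offset 20: leading byte 0xF3 = 11110011 → 4-byte char #7 = F3 B0 B8 87.
Leading byte 0xF3 = 11110011 matches 11110xxx → 4-byte sequence.
Byte 1: 0xF3 = 11110011, payload 011 (3 bits).
Byte 2: 0xB0 = 10110000 (10xxxxxx ✓), payload 110000.
Byte 3: 0xB8 = 10111000 (10xxxxxx ✓), payload 111000.
Byte 4: 0x87 = 10000111 (10xxxxxx ✓), payload 000111.
Concatenate: 011110000111000000111 = 0xF0E07 (21 bits → U+F0E07).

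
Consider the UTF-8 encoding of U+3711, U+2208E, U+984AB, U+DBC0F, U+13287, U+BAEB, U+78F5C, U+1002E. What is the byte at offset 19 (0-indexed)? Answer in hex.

U+3711 → 3-byte form E3 9C 91 at offsets 0–2.
U+2208E → 4-byte form F0 A2 82 8E at offsets 3–6.
U+984AB → 4-byte form F2 98 92 AB at offsets 7–10.
U+DBC0F → 4-byte form F3 9B B0 8F at offsets 11–14.
U+13287 → 4-byte form F0 93 8A 87 at offsets 15–18.
U+BAEB → 3-byte form EB AB AB at offsets 19–21.
Offset 19 falls in char 6's range; it's byte 1 of EB AB AB = 0xEB.

0xEB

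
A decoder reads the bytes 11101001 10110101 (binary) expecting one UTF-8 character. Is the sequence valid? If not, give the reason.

invalid (sequence truncated)

Leading byte 0xE9 = 11101001 → 3-byte form, but only 2 bytes are present.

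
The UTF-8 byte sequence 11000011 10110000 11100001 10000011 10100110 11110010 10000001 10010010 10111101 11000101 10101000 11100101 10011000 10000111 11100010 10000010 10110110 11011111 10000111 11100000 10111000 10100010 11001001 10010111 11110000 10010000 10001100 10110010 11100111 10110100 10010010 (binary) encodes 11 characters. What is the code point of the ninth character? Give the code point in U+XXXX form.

U+0257

Offset 0: leading byte 0xC3 = 11000011 → 2-byte char #1 = C3 B0.
Offset 2: leading byte 0xE1 = 11100001 → 3-byte char #2 = E1 83 A6.
Offset 5: leading byte 0xF2 = 11110010 → 4-byte char #3 = F2 81 92 BD.
Offset 9: leading byte 0xC5 = 11000101 → 2-byte char #4 = C5 A8.
Offset 11: leading byte 0xE5 = 11100101 → 3-byte char #5 = E5 98 87.
Offset 14: leading byte 0xE2 = 11100010 → 3-byte char #6 = E2 82 B6.
Offset 17: leading byte 0xDF = 11011111 → 2-byte char #7 = DF 87.
Offset 19: leading byte 0xE0 = 11100000 → 3-byte char #8 = E0 B8 A2.
Offset 22: leading byte 0xC9 = 11001001 → 2-byte char #9 = C9 97.
Leading byte 0xC9 = 11001001 matches 110xxxxx → 2-byte sequence.
Byte 1: 0xC9 = 11001001, payload 01001 (5 bits).
Byte 2: 0x97 = 10010111 (10xxxxxx ✓), payload 010111.
Concatenate: 01001010111 = 0x257 (11 bits → U+0257).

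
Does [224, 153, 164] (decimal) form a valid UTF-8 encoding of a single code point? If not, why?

Leading byte 0xE0 = 11100000 → 3-byte form.
Continuation bytes all match 10xxxxxx. Payload decodes to 0x664.
But 0x664 < 0x800, the minimum for a 3-byte sequence — this is an overlong encoding.

invalid (overlong encoding)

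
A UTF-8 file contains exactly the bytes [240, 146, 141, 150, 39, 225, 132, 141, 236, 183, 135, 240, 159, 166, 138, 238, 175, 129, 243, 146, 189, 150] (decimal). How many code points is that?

Byte at offset 0: 0xF0 = 11110000 → 4-byte char (#1). Advance 4.
Byte at offset 4: 0x27 = 00100111 → 1-byte char (#2). Advance 1.
Byte at offset 5: 0xE1 = 11100001 → 3-byte char (#3). Advance 3.
Byte at offset 8: 0xEC = 11101100 → 3-byte char (#4). Advance 3.
Byte at offset 11: 0xF0 = 11110000 → 4-byte char (#5). Advance 4.
Byte at offset 15: 0xEE = 11101110 → 3-byte char (#6). Advance 3.
Byte at offset 18: 0xF3 = 11110011 → 4-byte char (#7). Advance 4.
Reached end at offset 22 after 7 code points.

7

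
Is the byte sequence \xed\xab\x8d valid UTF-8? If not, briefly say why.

Structurally a 3-byte sequence; payload = 0xDACD.
But 0xDACD is in U+D800–U+DFFF, the surrogate range. Surrogates are not Unicode scalar values and are forbidden in UTF-8.

invalid (encodes a surrogate (U+D800–U+DFFF))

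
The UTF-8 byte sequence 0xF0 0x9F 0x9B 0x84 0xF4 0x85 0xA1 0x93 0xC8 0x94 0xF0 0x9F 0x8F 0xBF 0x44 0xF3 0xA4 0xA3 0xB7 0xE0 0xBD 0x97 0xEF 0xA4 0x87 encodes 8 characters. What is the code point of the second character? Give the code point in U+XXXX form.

Offset 0: leading byte 0xF0 = 11110000 → 4-byte char #1 = F0 9F 9B 84.
Offset 4: leading byte 0xF4 = 11110100 → 4-byte char #2 = F4 85 A1 93.
Leading byte 0xF4 = 11110100 matches 11110xxx → 4-byte sequence.
Byte 1: 0xF4 = 11110100, payload 100 (3 bits).
Byte 2: 0x85 = 10000101 (10xxxxxx ✓), payload 000101.
Byte 3: 0xA1 = 10100001 (10xxxxxx ✓), payload 100001.
Byte 4: 0x93 = 10010011 (10xxxxxx ✓), payload 010011.
Concatenate: 100000101100001010011 = 0x105853 (21 bits → U+105853).

U+105853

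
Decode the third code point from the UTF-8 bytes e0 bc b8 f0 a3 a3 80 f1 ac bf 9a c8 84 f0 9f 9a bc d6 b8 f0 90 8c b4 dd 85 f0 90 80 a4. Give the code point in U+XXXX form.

Offset 0: leading byte 0xE0 = 11100000 → 3-byte char #1 = E0 BC B8.
Offset 3: leading byte 0xF0 = 11110000 → 4-byte char #2 = F0 A3 A3 80.
Offset 7: leading byte 0xF1 = 11110001 → 4-byte char #3 = F1 AC BF 9A.
Leading byte 0xF1 = 11110001 matches 11110xxx → 4-byte sequence.
Byte 1: 0xF1 = 11110001, payload 001 (3 bits).
Byte 2: 0xAC = 10101100 (10xxxxxx ✓), payload 101100.
Byte 3: 0xBF = 10111111 (10xxxxxx ✓), payload 111111.
Byte 4: 0x9A = 10011010 (10xxxxxx ✓), payload 011010.
Concatenate: 001101100111111011010 = 0x6CFDA (21 bits → U+6CFDA).

U+6CFDA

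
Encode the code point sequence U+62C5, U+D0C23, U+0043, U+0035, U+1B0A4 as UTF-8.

E6 8B 85 F3 90 B0 A3 43 35 F0 9B 82 A4

U+62C5: 3-byte form → E6 8B 85.
U+D0C23: 4-byte form → F3 90 B0 A3.
U+0043: 1-byte form → 43.
U+0035: 1-byte form → 35.
U+1B0A4: 4-byte form → F0 9B 82 A4.
Concatenated (13 bytes): E6 8B 85 F3 90 B0 A3 43 35 F0 9B 82 A4.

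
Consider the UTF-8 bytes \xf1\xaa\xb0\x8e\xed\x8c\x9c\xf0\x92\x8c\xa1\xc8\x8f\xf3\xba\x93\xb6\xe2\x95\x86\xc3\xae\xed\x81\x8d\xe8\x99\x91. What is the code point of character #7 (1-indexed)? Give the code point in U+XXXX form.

Offset 0: leading byte 0xF1 = 11110001 → 4-byte char #1 = F1 AA B0 8E.
Offset 4: leading byte 0xED = 11101101 → 3-byte char #2 = ED 8C 9C.
Offset 7: leading byte 0xF0 = 11110000 → 4-byte char #3 = F0 92 8C A1.
Offset 11: leading byte 0xC8 = 11001000 → 2-byte char #4 = C8 8F.
Offset 13: leading byte 0xF3 = 11110011 → 4-byte char #5 = F3 BA 93 B6.
Offset 17: leading byte 0xE2 = 11100010 → 3-byte char #6 = E2 95 86.
Offset 20: leading byte 0xC3 = 11000011 → 2-byte char #7 = C3 AE.
Leading byte 0xC3 = 11000011 matches 110xxxxx → 2-byte sequence.
Byte 1: 0xC3 = 11000011, payload 00011 (5 bits).
Byte 2: 0xAE = 10101110 (10xxxxxx ✓), payload 101110.
Concatenate: 00011101110 = 0xEE (11 bits → U+00EE).

U+00EE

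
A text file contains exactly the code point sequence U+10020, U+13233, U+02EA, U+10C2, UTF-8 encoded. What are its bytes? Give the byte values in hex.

F0 90 80 A0 F0 93 88 B3 CB AA E1 83 82

U+10020: 4-byte form → F0 90 80 A0.
U+13233: 4-byte form → F0 93 88 B3.
U+02EA: 2-byte form → CB AA.
U+10C2: 3-byte form → E1 83 82.
Concatenated (13 bytes): F0 90 80 A0 F0 93 88 B3 CB AA E1 83 82.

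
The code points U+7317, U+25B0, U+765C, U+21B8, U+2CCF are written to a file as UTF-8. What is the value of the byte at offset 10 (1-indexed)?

1-indexed offset 10 is 0-indexed offset 9.
U+7317 → 3-byte form E7 8C 97 at offsets 0–2.
U+25B0 → 3-byte form E2 96 B0 at offsets 3–5.
U+765C → 3-byte form E7 99 9C at offsets 6–8.
U+21B8 → 3-byte form E2 86 B8 at offsets 9–11.
Offset 9 falls in char 4's range; it's byte 1 of E2 86 B8 = 0xE2.

0xE2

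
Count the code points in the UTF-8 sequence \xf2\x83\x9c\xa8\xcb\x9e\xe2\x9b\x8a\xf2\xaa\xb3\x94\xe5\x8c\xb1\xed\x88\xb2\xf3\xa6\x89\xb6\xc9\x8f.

Byte at offset 0: 0xF2 = 11110010 → 4-byte char (#1). Advance 4.
Byte at offset 4: 0xCB = 11001011 → 2-byte char (#2). Advance 2.
Byte at offset 6: 0xE2 = 11100010 → 3-byte char (#3). Advance 3.
Byte at offset 9: 0xF2 = 11110010 → 4-byte char (#4). Advance 4.
Byte at offset 13: 0xE5 = 11100101 → 3-byte char (#5). Advance 3.
Byte at offset 16: 0xED = 11101101 → 3-byte char (#6). Advance 3.
Byte at offset 19: 0xF3 = 11110011 → 4-byte char (#7). Advance 4.
Byte at offset 23: 0xC9 = 11001001 → 2-byte char (#8). Advance 2.
Reached end at offset 25 after 8 code points.

8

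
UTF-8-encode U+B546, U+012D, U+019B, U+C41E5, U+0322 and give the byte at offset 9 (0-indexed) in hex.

0x87

U+B546 → 3-byte form EB 95 86 at offsets 0–2.
U+012D → 2-byte form C4 AD at offsets 3–4.
U+019B → 2-byte form C6 9B at offsets 5–6.
U+C41E5 → 4-byte form F3 84 87 A5 at offsets 7–10.
Offset 9 falls in char 4's range; it's byte 3 of F3 84 87 A5 = 0x87.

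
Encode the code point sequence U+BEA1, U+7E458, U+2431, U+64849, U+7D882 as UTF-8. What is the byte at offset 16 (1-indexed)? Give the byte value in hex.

1-indexed offset 16 is 0-indexed offset 15.
U+BEA1 → 3-byte form EB BA A1 at offsets 0–2.
U+7E458 → 4-byte form F1 BE 91 98 at offsets 3–6.
U+2431 → 3-byte form E2 90 B1 at offsets 7–9.
U+64849 → 4-byte form F1 A4 A1 89 at offsets 10–13.
U+7D882 → 4-byte form F1 BD A2 82 at offsets 14–17.
Offset 15 falls in char 5's range; it's byte 2 of F1 BD A2 82 = 0xBD.

0xBD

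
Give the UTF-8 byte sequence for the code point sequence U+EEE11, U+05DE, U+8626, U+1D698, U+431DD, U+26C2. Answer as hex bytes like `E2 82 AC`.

U+EEE11: 4-byte form → F3 AE B8 91.
U+05DE: 2-byte form → D7 9E.
U+8626: 3-byte form → E8 98 A6.
U+1D698: 4-byte form → F0 9D 9A 98.
U+431DD: 4-byte form → F1 83 87 9D.
U+26C2: 3-byte form → E2 9B 82.
Concatenated (20 bytes): F3 AE B8 91 D7 9E E8 98 A6 F0 9D 9A 98 F1 83 87 9D E2 9B 82.

F3 AE B8 91 D7 9E E8 98 A6 F0 9D 9A 98 F1 83 87 9D E2 9B 82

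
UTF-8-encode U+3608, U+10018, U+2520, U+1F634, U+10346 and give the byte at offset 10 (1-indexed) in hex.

0xA0

1-indexed offset 10 is 0-indexed offset 9.
U+3608 → 3-byte form E3 98 88 at offsets 0–2.
U+10018 → 4-byte form F0 90 80 98 at offsets 3–6.
U+2520 → 3-byte form E2 94 A0 at offsets 7–9.
Offset 9 falls in char 3's range; it's byte 3 of E2 94 A0 = 0xA0.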